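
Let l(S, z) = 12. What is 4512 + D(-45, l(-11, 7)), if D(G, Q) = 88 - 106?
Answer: 4494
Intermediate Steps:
D(G, Q) = -18
4512 + D(-45, l(-11, 7)) = 4512 - 18 = 4494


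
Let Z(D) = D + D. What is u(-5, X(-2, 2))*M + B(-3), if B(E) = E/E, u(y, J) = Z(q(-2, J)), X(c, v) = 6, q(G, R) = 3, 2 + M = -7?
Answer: -53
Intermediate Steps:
M = -9 (M = -2 - 7 = -9)
Z(D) = 2*D
u(y, J) = 6 (u(y, J) = 2*3 = 6)
B(E) = 1
u(-5, X(-2, 2))*M + B(-3) = 6*(-9) + 1 = -54 + 1 = -53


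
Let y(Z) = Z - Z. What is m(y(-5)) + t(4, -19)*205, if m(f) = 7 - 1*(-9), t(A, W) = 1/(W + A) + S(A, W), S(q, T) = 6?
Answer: 3697/3 ≈ 1232.3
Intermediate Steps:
y(Z) = 0
t(A, W) = 6 + 1/(A + W) (t(A, W) = 1/(W + A) + 6 = 1/(A + W) + 6 = 6 + 1/(A + W))
m(f) = 16 (m(f) = 7 + 9 = 16)
m(y(-5)) + t(4, -19)*205 = 16 + ((1 + 6*4 + 6*(-19))/(4 - 19))*205 = 16 + ((1 + 24 - 114)/(-15))*205 = 16 - 1/15*(-89)*205 = 16 + (89/15)*205 = 16 + 3649/3 = 3697/3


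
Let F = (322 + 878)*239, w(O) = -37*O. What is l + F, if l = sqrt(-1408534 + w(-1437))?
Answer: 286800 + I*sqrt(1355365) ≈ 2.868e+5 + 1164.2*I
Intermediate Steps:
F = 286800 (F = 1200*239 = 286800)
l = I*sqrt(1355365) (l = sqrt(-1408534 - 37*(-1437)) = sqrt(-1408534 + 53169) = sqrt(-1355365) = I*sqrt(1355365) ≈ 1164.2*I)
l + F = I*sqrt(1355365) + 286800 = 286800 + I*sqrt(1355365)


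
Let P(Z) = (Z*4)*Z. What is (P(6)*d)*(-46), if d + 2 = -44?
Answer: 304704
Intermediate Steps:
P(Z) = 4*Z² (P(Z) = (4*Z)*Z = 4*Z²)
d = -46 (d = -2 - 44 = -46)
(P(6)*d)*(-46) = ((4*6²)*(-46))*(-46) = ((4*36)*(-46))*(-46) = (144*(-46))*(-46) = -6624*(-46) = 304704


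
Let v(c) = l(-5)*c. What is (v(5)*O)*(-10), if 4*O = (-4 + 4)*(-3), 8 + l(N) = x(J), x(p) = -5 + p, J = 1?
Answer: 0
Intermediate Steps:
l(N) = -12 (l(N) = -8 + (-5 + 1) = -8 - 4 = -12)
v(c) = -12*c
O = 0 (O = ((-4 + 4)*(-3))/4 = (0*(-3))/4 = (¼)*0 = 0)
(v(5)*O)*(-10) = (-12*5*0)*(-10) = -60*0*(-10) = 0*(-10) = 0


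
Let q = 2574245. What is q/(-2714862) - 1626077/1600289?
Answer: -8534110613179/4344563795118 ≈ -1.9643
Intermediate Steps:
q/(-2714862) - 1626077/1600289 = 2574245/(-2714862) - 1626077/1600289 = 2574245*(-1/2714862) - 1626077*1/1600289 = -2574245/2714862 - 1626077/1600289 = -8534110613179/4344563795118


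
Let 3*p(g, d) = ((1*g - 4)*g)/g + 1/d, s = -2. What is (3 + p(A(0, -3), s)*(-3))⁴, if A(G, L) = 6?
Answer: 81/16 ≈ 5.0625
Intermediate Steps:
p(g, d) = -4/3 + g/3 + 1/(3*d) (p(g, d) = (((1*g - 4)*g)/g + 1/d)/3 = (((g - 4)*g)/g + 1/d)/3 = (((-4 + g)*g)/g + 1/d)/3 = ((g*(-4 + g))/g + 1/d)/3 = ((-4 + g) + 1/d)/3 = (-4 + g + 1/d)/3 = -4/3 + g/3 + 1/(3*d))
(3 + p(A(0, -3), s)*(-3))⁴ = (3 + ((⅓)*(1 - 2*(-4 + 6))/(-2))*(-3))⁴ = (3 + ((⅓)*(-½)*(1 - 2*2))*(-3))⁴ = (3 + ((⅓)*(-½)*(1 - 4))*(-3))⁴ = (3 + ((⅓)*(-½)*(-3))*(-3))⁴ = (3 + (½)*(-3))⁴ = (3 - 3/2)⁴ = (3/2)⁴ = 81/16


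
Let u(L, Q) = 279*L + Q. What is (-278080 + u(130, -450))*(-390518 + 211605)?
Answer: 43343463380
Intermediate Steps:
u(L, Q) = Q + 279*L
(-278080 + u(130, -450))*(-390518 + 211605) = (-278080 + (-450 + 279*130))*(-390518 + 211605) = (-278080 + (-450 + 36270))*(-178913) = (-278080 + 35820)*(-178913) = -242260*(-178913) = 43343463380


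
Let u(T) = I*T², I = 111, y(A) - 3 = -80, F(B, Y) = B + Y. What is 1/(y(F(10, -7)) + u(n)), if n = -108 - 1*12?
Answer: 1/1598323 ≈ 6.2566e-7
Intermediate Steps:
n = -120 (n = -108 - 12 = -120)
y(A) = -77 (y(A) = 3 - 80 = -77)
u(T) = 111*T²
1/(y(F(10, -7)) + u(n)) = 1/(-77 + 111*(-120)²) = 1/(-77 + 111*14400) = 1/(-77 + 1598400) = 1/1598323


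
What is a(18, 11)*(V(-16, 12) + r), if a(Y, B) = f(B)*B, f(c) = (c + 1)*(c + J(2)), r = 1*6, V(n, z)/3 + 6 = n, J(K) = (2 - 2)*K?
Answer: -87120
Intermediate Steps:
J(K) = 0 (J(K) = 0*K = 0)
V(n, z) = -18 + 3*n
r = 6
f(c) = c*(1 + c) (f(c) = (c + 1)*(c + 0) = (1 + c)*c = c*(1 + c))
a(Y, B) = B**2*(1 + B) (a(Y, B) = (B*(1 + B))*B = B**2*(1 + B))
a(18, 11)*(V(-16, 12) + r) = (11**2*(1 + 11))*((-18 + 3*(-16)) + 6) = (121*12)*((-18 - 48) + 6) = 1452*(-66 + 6) = 1452*(-60) = -87120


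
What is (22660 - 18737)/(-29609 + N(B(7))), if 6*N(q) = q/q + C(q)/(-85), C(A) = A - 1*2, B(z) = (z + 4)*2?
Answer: -400146/3020105 ≈ -0.13249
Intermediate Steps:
B(z) = 8 + 2*z (B(z) = (4 + z)*2 = 8 + 2*z)
C(A) = -2 + A (C(A) = A - 2 = -2 + A)
N(q) = 29/170 - q/510 (N(q) = (q/q + (-2 + q)/(-85))/6 = (1 + (-2 + q)*(-1/85))/6 = (1 + (2/85 - q/85))/6 = (87/85 - q/85)/6 = 29/170 - q/510)
(22660 - 18737)/(-29609 + N(B(7))) = (22660 - 18737)/(-29609 + (29/170 - (8 + 2*7)/510)) = 3923/(-29609 + (29/170 - (8 + 14)/510)) = 3923/(-29609 + (29/170 - 1/510*22)) = 3923/(-29609 + (29/170 - 11/255)) = 3923/(-29609 + 13/102) = 3923/(-3020105/102) = 3923*(-102/3020105) = -400146/3020105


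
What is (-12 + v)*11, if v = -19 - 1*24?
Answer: -605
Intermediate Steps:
v = -43 (v = -19 - 24 = -43)
(-12 + v)*11 = (-12 - 43)*11 = -55*11 = -605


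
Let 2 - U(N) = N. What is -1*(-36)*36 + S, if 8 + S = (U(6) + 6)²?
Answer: 1292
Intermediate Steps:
U(N) = 2 - N
S = -4 (S = -8 + ((2 - 1*6) + 6)² = -8 + ((2 - 6) + 6)² = -8 + (-4 + 6)² = -8 + 2² = -8 + 4 = -4)
-1*(-36)*36 + S = -1*(-36)*36 - 4 = 36*36 - 4 = 1296 - 4 = 1292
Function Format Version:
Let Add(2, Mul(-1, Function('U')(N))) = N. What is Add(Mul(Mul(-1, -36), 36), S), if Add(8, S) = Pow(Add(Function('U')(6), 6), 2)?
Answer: 1292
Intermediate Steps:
Function('U')(N) = Add(2, Mul(-1, N))
S = -4 (S = Add(-8, Pow(Add(Add(2, Mul(-1, 6)), 6), 2)) = Add(-8, Pow(Add(Add(2, -6), 6), 2)) = Add(-8, Pow(Add(-4, 6), 2)) = Add(-8, Pow(2, 2)) = Add(-8, 4) = -4)
Add(Mul(Mul(-1, -36), 36), S) = Add(Mul(Mul(-1, -36), 36), -4) = Add(Mul(36, 36), -4) = Add(1296, -4) = 1292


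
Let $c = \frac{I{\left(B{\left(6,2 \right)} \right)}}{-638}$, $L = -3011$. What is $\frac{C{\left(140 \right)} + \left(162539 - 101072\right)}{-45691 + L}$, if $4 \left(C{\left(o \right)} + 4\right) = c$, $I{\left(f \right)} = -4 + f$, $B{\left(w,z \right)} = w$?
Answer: $- \frac{78426787}{62143752} \approx -1.262$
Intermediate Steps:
$c = - \frac{1}{319}$ ($c = \frac{-4 + 6}{-638} = 2 \left(- \frac{1}{638}\right) = - \frac{1}{319} \approx -0.0031348$)
$C{\left(o \right)} = - \frac{5105}{1276}$ ($C{\left(o \right)} = -4 + \frac{1}{4} \left(- \frac{1}{319}\right) = -4 - \frac{1}{1276} = - \frac{5105}{1276}$)
$\frac{C{\left(140 \right)} + \left(162539 - 101072\right)}{-45691 + L} = \frac{- \frac{5105}{1276} + \left(162539 - 101072\right)}{-45691 - 3011} = \frac{- \frac{5105}{1276} + \left(162539 - 101072\right)}{-48702} = \left(- \frac{5105}{1276} + 61467\right) \left(- \frac{1}{48702}\right) = \frac{78426787}{1276} \left(- \frac{1}{48702}\right) = - \frac{78426787}{62143752}$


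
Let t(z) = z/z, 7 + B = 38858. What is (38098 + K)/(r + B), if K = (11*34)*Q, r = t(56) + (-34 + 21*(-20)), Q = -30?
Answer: 13439/19199 ≈ 0.69998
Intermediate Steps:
B = 38851 (B = -7 + 38858 = 38851)
t(z) = 1
r = -453 (r = 1 + (-34 + 21*(-20)) = 1 + (-34 - 420) = 1 - 454 = -453)
K = -11220 (K = (11*34)*(-30) = 374*(-30) = -11220)
(38098 + K)/(r + B) = (38098 - 11220)/(-453 + 38851) = 26878/38398 = 26878*(1/38398) = 13439/19199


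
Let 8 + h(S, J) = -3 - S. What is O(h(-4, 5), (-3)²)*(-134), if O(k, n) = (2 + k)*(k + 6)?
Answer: -670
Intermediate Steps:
h(S, J) = -11 - S (h(S, J) = -8 + (-3 - S) = -11 - S)
O(k, n) = (2 + k)*(6 + k)
O(h(-4, 5), (-3)²)*(-134) = (12 + (-11 - 1*(-4))² + 8*(-11 - 1*(-4)))*(-134) = (12 + (-11 + 4)² + 8*(-11 + 4))*(-134) = (12 + (-7)² + 8*(-7))*(-134) = (12 + 49 - 56)*(-134) = 5*(-134) = -670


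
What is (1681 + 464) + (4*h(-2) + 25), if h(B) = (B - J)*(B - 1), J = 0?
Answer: 2194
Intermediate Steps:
h(B) = B*(-1 + B) (h(B) = (B - 1*0)*(B - 1) = (B + 0)*(-1 + B) = B*(-1 + B))
(1681 + 464) + (4*h(-2) + 25) = (1681 + 464) + (4*(-2*(-1 - 2)) + 25) = 2145 + (4*(-2*(-3)) + 25) = 2145 + (4*6 + 25) = 2145 + (24 + 25) = 2145 + 49 = 2194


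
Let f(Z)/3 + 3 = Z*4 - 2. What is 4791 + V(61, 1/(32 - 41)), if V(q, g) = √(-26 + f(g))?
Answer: 4791 + I*√381/3 ≈ 4791.0 + 6.5064*I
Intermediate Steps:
f(Z) = -15 + 12*Z (f(Z) = -9 + 3*(Z*4 - 2) = -9 + 3*(4*Z - 2) = -9 + 3*(-2 + 4*Z) = -9 + (-6 + 12*Z) = -15 + 12*Z)
V(q, g) = √(-41 + 12*g) (V(q, g) = √(-26 + (-15 + 12*g)) = √(-41 + 12*g))
4791 + V(61, 1/(32 - 41)) = 4791 + √(-41 + 12/(32 - 41)) = 4791 + √(-41 + 12/(-9)) = 4791 + √(-41 + 12*(-⅑)) = 4791 + √(-41 - 4/3) = 4791 + √(-127/3) = 4791 + I*√381/3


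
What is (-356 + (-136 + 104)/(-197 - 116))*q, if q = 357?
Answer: -39768372/313 ≈ -1.2706e+5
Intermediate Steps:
(-356 + (-136 + 104)/(-197 - 116))*q = (-356 + (-136 + 104)/(-197 - 116))*357 = (-356 - 32/(-313))*357 = (-356 - 32*(-1/313))*357 = (-356 + 32/313)*357 = -111396/313*357 = -39768372/313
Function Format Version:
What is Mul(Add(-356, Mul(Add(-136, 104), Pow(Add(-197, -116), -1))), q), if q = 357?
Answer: Rational(-39768372, 313) ≈ -1.2706e+5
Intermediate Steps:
Mul(Add(-356, Mul(Add(-136, 104), Pow(Add(-197, -116), -1))), q) = Mul(Add(-356, Mul(Add(-136, 104), Pow(Add(-197, -116), -1))), 357) = Mul(Add(-356, Mul(-32, Pow(-313, -1))), 357) = Mul(Add(-356, Mul(-32, Rational(-1, 313))), 357) = Mul(Add(-356, Rational(32, 313)), 357) = Mul(Rational(-111396, 313), 357) = Rational(-39768372, 313)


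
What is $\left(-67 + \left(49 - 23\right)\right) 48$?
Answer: $-1968$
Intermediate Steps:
$\left(-67 + \left(49 - 23\right)\right) 48 = \left(-67 + 26\right) 48 = \left(-41\right) 48 = -1968$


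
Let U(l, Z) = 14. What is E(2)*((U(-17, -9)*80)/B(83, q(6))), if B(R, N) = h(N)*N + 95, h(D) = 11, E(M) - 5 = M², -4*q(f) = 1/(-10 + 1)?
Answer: 362880/3431 ≈ 105.77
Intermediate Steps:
q(f) = 1/36 (q(f) = -1/(4*(-10 + 1)) = -¼/(-9) = -¼*(-⅑) = 1/36)
E(M) = 5 + M²
B(R, N) = 95 + 11*N (B(R, N) = 11*N + 95 = 95 + 11*N)
E(2)*((U(-17, -9)*80)/B(83, q(6))) = (5 + 2²)*((14*80)/(95 + 11*(1/36))) = (5 + 4)*(1120/(95 + 11/36)) = 9*(1120/(3431/36)) = 9*(1120*(36/3431)) = 9*(40320/3431) = 362880/3431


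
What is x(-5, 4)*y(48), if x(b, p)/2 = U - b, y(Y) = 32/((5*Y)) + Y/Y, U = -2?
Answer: 34/5 ≈ 6.8000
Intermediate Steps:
y(Y) = 1 + 32/(5*Y) (y(Y) = 32*(1/(5*Y)) + 1 = 32/(5*Y) + 1 = 1 + 32/(5*Y))
x(b, p) = -4 - 2*b (x(b, p) = 2*(-2 - b) = -4 - 2*b)
x(-5, 4)*y(48) = (-4 - 2*(-5))*((32/5 + 48)/48) = (-4 + 10)*((1/48)*(272/5)) = 6*(17/15) = 34/5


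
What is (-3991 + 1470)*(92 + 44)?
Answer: -342856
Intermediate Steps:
(-3991 + 1470)*(92 + 44) = -2521*136 = -342856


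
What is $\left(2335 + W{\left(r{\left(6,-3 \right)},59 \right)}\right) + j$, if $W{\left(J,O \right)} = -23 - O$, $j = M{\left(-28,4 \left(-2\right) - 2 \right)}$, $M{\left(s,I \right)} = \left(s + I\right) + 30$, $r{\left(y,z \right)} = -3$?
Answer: $2245$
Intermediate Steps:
$M{\left(s,I \right)} = 30 + I + s$ ($M{\left(s,I \right)} = \left(I + s\right) + 30 = 30 + I + s$)
$j = -8$ ($j = 30 + \left(4 \left(-2\right) - 2\right) - 28 = 30 - 10 - 28 = -8$)
$\left(2335 + W{\left(r{\left(6,-3 \right)},59 \right)}\right) + j = \left(2335 - 82\right) - 8 = 2253 - 8 = 2245$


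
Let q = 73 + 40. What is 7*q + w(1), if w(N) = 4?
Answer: 795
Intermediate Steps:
q = 113
7*q + w(1) = 7*113 + 4 = 791 + 4 = 795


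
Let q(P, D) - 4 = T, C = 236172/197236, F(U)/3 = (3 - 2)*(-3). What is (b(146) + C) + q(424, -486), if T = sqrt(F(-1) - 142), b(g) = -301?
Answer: -14585730/49309 + I*sqrt(151) ≈ -295.8 + 12.288*I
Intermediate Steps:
F(U) = -9 (F(U) = 3*((3 - 2)*(-3)) = 3*(1*(-3)) = 3*(-3) = -9)
C = 59043/49309 (C = 236172*(1/197236) = 59043/49309 ≈ 1.1974)
T = I*sqrt(151) (T = sqrt(-9 - 142) = sqrt(-151) = I*sqrt(151) ≈ 12.288*I)
q(P, D) = 4 + I*sqrt(151)
(b(146) + C) + q(424, -486) = (-301 + 59043/49309) + (4 + I*sqrt(151)) = -14782966/49309 + (4 + I*sqrt(151)) = -14585730/49309 + I*sqrt(151)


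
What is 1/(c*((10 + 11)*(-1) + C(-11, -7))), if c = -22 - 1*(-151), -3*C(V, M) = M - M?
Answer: -1/2709 ≈ -0.00036914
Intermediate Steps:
C(V, M) = 0 (C(V, M) = -(M - M)/3 = -⅓*0 = 0)
c = 129 (c = -22 + 151 = 129)
1/(c*((10 + 11)*(-1) + C(-11, -7))) = 1/(129*((10 + 11)*(-1) + 0)) = 1/(129*(21*(-1) + 0)) = 1/(129*(-21 + 0)) = 1/(129*(-21)) = 1/(-2709) = -1/2709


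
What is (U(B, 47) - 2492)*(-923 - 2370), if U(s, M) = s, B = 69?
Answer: 7978939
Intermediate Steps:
(U(B, 47) - 2492)*(-923 - 2370) = (69 - 2492)*(-923 - 2370) = -2423*(-3293) = 7978939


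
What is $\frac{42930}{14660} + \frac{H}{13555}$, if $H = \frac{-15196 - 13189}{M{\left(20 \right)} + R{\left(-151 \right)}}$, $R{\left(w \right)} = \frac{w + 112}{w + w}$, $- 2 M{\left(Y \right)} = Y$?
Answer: $\frac{37207230427}{11847465806} \approx 3.1405$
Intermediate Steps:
$M{\left(Y \right)} = - \frac{Y}{2}$
$R{\left(w \right)} = \frac{112 + w}{2 w}$
$H = \frac{8572270}{2981}$ ($H = \frac{-15196 - 13189}{\left(- \frac{1}{2}\right) 20 + \frac{112 - 151}{2 \left(-151\right)}} = - \frac{28385}{-10 + \frac{1}{2} \left(- \frac{1}{151}\right) \left(-39\right)} = - \frac{28385}{-10 + \frac{39}{302}} = - \frac{28385}{- \frac{2981}{302}} = \left(-28385\right) \left(- \frac{302}{2981}\right) = \frac{8572270}{2981} \approx 2875.6$)
$\frac{42930}{14660} + \frac{H}{13555} = \frac{42930}{14660} + \frac{8572270}{2981 \cdot 13555} = 42930 \cdot \frac{1}{14660} + \frac{8572270}{2981} \cdot \frac{1}{13555} = \frac{4293}{1466} + \frac{1714454}{8081491} = \frac{37207230427}{11847465806}$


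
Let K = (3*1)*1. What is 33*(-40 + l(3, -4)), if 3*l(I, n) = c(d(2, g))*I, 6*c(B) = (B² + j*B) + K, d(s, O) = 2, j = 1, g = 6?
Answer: -2541/2 ≈ -1270.5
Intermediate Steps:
K = 3 (K = 3*1 = 3)
c(B) = ½ + B/6 + B²/6 (c(B) = ((B² + 1*B) + 3)/6 = ((B² + B) + 3)/6 = ((B + B²) + 3)/6 = (3 + B + B²)/6 = ½ + B/6 + B²/6)
l(I, n) = I/2 (l(I, n) = ((½ + (⅙)*2 + (⅙)*2²)*I)/3 = ((½ + ⅓ + (⅙)*4)*I)/3 = ((½ + ⅓ + ⅔)*I)/3 = (3*I/2)/3 = I/2)
33*(-40 + l(3, -4)) = 33*(-40 + (½)*3) = 33*(-40 + 3/2) = 33*(-77/2) = -2541/2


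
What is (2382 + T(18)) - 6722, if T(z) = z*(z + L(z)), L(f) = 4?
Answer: -3944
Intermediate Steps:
T(z) = z*(4 + z) (T(z) = z*(z + 4) = z*(4 + z))
(2382 + T(18)) - 6722 = (2382 + 18*(4 + 18)) - 6722 = (2382 + 18*22) - 6722 = (2382 + 396) - 6722 = 2778 - 6722 = -3944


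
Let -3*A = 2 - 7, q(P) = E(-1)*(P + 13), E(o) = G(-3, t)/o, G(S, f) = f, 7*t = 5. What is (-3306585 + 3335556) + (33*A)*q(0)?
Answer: 199222/7 ≈ 28460.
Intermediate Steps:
t = 5/7 (t = (1/7)*5 = 5/7 ≈ 0.71429)
E(o) = 5/(7*o)
q(P) = -65/7 - 5*P/7 (q(P) = ((5/7)/(-1))*(P + 13) = ((5/7)*(-1))*(13 + P) = -5*(13 + P)/7 = -65/7 - 5*P/7)
A = 5/3 (A = -(2 - 7)/3 = -1/3*(-5) = 5/3 ≈ 1.6667)
(-3306585 + 3335556) + (33*A)*q(0) = (-3306585 + 3335556) + (33*(5/3))*(-65/7 - 5/7*0) = 28971 + 55*(-65/7 + 0) = 28971 + 55*(-65/7) = 28971 - 3575/7 = 199222/7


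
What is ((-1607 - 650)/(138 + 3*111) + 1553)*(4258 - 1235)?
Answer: 2204389738/471 ≈ 4.6802e+6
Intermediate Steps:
((-1607 - 650)/(138 + 3*111) + 1553)*(4258 - 1235) = (-2257/(138 + 333) + 1553)*3023 = (-2257/471 + 1553)*3023 = (729206/471)*3023 = 2204389738/471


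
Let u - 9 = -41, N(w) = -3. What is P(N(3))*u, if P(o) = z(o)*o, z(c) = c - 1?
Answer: -384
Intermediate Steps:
z(c) = -1 + c
u = -32 (u = 9 - 41 = -32)
P(o) = o*(-1 + o) (P(o) = (-1 + o)*o = o*(-1 + o))
P(N(3))*u = -3*(-1 - 3)*(-32) = -3*(-4)*(-32) = 12*(-32) = -384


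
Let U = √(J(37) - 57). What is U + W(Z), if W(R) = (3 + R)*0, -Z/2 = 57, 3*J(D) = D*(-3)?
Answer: I*√94 ≈ 9.6954*I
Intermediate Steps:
J(D) = -D (J(D) = (D*(-3))/3 = (-3*D)/3 = -D)
Z = -114 (Z = -2*57 = -114)
W(R) = 0
U = I*√94 (U = √(-1*37 - 57) = √(-37 - 57) = √(-94) = I*√94 ≈ 9.6954*I)
U + W(Z) = I*√94 + 0 = I*√94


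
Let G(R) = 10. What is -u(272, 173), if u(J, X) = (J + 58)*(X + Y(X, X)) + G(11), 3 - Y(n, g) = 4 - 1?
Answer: -57100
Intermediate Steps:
Y(n, g) = 0 (Y(n, g) = 3 - (4 - 1) = 3 - 1*3 = 3 - 3 = 0)
u(J, X) = 10 + X*(58 + J) (u(J, X) = (J + 58)*(X + 0) + 10 = (58 + J)*X + 10 = X*(58 + J) + 10 = 10 + X*(58 + J))
-u(272, 173) = -(10 + 58*173 + 272*173) = -(10 + 10034 + 47056) = -1*57100 = -57100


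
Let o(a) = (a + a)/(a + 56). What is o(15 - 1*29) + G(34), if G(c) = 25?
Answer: 73/3 ≈ 24.333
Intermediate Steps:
o(a) = 2*a/(56 + a) (o(a) = (2*a)/(56 + a) = 2*a/(56 + a))
o(15 - 1*29) + G(34) = 2*(15 - 1*29)/(56 + (15 - 1*29)) + 25 = 2*(15 - 29)/(56 + (15 - 29)) + 25 = 2*(-14)/(56 - 14) + 25 = 2*(-14)/42 + 25 = 2*(-14)*(1/42) + 25 = -⅔ + 25 = 73/3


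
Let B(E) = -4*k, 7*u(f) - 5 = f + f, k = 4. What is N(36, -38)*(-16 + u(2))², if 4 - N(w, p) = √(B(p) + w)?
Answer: 42436/49 - 21218*√5/49 ≈ -102.22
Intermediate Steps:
u(f) = 5/7 + 2*f/7 (u(f) = 5/7 + (f + f)/7 = 5/7 + (2*f)/7 = 5/7 + 2*f/7)
B(E) = -16 (B(E) = -4*4 = -16)
N(w, p) = 4 - √(-16 + w)
N(36, -38)*(-16 + u(2))² = (4 - √(-16 + 36))*(-16 + (5/7 + (2/7)*2))² = (4 - √20)*(-16 + (5/7 + 4/7))² = (4 - 2*√5)*(-16 + 9/7)² = (4 - 2*√5)*(-103/7)² = (4 - 2*√5)*(10609/49) = 42436/49 - 21218*√5/49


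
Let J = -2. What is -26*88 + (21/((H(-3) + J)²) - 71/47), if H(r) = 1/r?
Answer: -751980/329 ≈ -2285.7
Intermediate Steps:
H(r) = 1/r
-26*88 + (21/((H(-3) + J)²) - 71/47) = -26*88 + (21/((1/(-3) - 2)²) - 71/47) = -2288 + (21/((-⅓ - 2)²) - 71*1/47) = -2288 + (21/((-7/3)²) - 71/47) = -2288 + (21/(49/9) - 71/47) = -2288 + (21*(9/49) - 71/47) = -2288 + (27/7 - 71/47) = -2288 + 772/329 = -751980/329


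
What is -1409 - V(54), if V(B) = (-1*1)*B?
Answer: -1355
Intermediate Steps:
V(B) = -B
-1409 - V(54) = -1409 - (-1)*54 = -1409 - 1*(-54) = -1409 + 54 = -1355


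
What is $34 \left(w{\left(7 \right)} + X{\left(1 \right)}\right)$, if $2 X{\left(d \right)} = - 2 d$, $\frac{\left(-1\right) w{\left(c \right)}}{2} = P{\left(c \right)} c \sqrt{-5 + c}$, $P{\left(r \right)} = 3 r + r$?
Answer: $-34 - 13328 \sqrt{2} \approx -18883.0$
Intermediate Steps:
$P{\left(r \right)} = 4 r$
$w{\left(c \right)} = - 8 c^{2} \sqrt{-5 + c}$ ($w{\left(c \right)} = - 2 \cdot 4 c c \sqrt{-5 + c} = - 2 \cdot 4 c^{2} \sqrt{-5 + c} = - 8 c^{2} \sqrt{-5 + c}$)
$X{\left(d \right)} = - d$ ($X{\left(d \right)} = \frac{\left(-2\right) d}{2} = - d$)
$34 \left(w{\left(7 \right)} + X{\left(1 \right)}\right) = 34 \left(- 8 \cdot 7^{2} \sqrt{-5 + 7} - 1\right) = 34 \left(\left(-8\right) 49 \sqrt{2} - 1\right) = 34 \left(- 392 \sqrt{2} - 1\right) = 34 \left(-1 - 392 \sqrt{2}\right) = -34 - 13328 \sqrt{2}$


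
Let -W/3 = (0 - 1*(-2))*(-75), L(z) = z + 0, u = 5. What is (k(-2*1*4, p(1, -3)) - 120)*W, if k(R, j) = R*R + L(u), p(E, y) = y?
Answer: -22950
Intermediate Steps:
L(z) = z
W = 450 (W = -3*(0 - 1*(-2))*(-75) = -3*(0 + 2)*(-75) = -6*(-75) = -3*(-150) = 450)
k(R, j) = 5 + R² (k(R, j) = R*R + 5 = R² + 5 = 5 + R²)
(k(-2*1*4, p(1, -3)) - 120)*W = ((5 + (-2*1*4)²) - 120)*450 = ((5 + (-2*4)²) - 120)*450 = ((5 + (-8)²) - 120)*450 = ((5 + 64) - 120)*450 = (69 - 120)*450 = -51*450 = -22950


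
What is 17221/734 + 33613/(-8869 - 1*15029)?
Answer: 96718879/4385283 ≈ 22.055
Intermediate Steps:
17221/734 + 33613/(-8869 - 1*15029) = 17221*(1/734) + 33613/(-8869 - 15029) = 17221/734 + 33613/(-23898) = 17221/734 + 33613*(-1/23898) = 17221/734 - 33613/23898 = 96718879/4385283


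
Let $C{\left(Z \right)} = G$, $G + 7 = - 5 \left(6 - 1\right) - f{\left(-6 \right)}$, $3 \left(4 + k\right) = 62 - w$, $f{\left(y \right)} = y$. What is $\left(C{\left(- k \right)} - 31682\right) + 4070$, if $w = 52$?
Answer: $-27638$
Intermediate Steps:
$k = - \frac{2}{3}$ ($k = -4 + \frac{62 - 52}{3} = -4 + \frac{1}{3} \cdot 10 = -4 + \frac{10}{3} = - \frac{2}{3} \approx -0.66667$)
$G = -26$ ($G = -7 - \left(-6 + 5 \left(6 - 1\right)\right) = -7 + \left(\left(-5\right) 5 + 6\right) = -7 + \left(-25 + 6\right) = -7 - 19 = -26$)
$C{\left(Z \right)} = -26$
$\left(C{\left(- k \right)} - 31682\right) + 4070 = \left(-26 - 31682\right) + 4070 = -31708 + 4070 = -27638$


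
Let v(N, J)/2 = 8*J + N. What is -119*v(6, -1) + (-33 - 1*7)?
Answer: 436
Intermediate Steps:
v(N, J) = 2*N + 16*J (v(N, J) = 2*(8*J + N) = 2*(N + 8*J) = 2*N + 16*J)
-119*v(6, -1) + (-33 - 1*7) = -119*(2*6 + 16*(-1)) + (-33 - 1*7) = -119*(12 - 16) + (-33 - 7) = -119*(-4) - 40 = 476 - 40 = 436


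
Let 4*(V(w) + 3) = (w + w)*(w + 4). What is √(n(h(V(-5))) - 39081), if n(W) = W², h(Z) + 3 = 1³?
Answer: I*√39077 ≈ 197.68*I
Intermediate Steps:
V(w) = -3 + w*(4 + w)/2 (V(w) = -3 + ((w + w)*(w + 4))/4 = -3 + ((2*w)*(4 + w))/4 = -3 + (2*w*(4 + w))/4 = -3 + w*(4 + w)/2)
h(Z) = -2 (h(Z) = -3 + 1³ = -3 + 1 = -2)
√(n(h(V(-5))) - 39081) = √((-2)² - 39081) = √(4 - 39081) = √(-39077) = I*√39077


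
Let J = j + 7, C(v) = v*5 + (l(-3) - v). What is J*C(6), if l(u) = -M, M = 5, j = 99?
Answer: 2014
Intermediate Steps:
l(u) = -5 (l(u) = -1*5 = -5)
C(v) = -5 + 4*v (C(v) = v*5 + (-5 - v) = 5*v + (-5 - v) = -5 + 4*v)
J = 106 (J = 99 + 7 = 106)
J*C(6) = 106*(-5 + 4*6) = 106*(-5 + 24) = 106*19 = 2014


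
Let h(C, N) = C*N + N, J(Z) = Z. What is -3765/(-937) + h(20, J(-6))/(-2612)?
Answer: 4976121/1223722 ≈ 4.0664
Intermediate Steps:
h(C, N) = N + C*N
-3765/(-937) + h(20, J(-6))/(-2612) = -3765/(-937) - 6*(1 + 20)/(-2612) = -3765*(-1/937) - 6*21*(-1/2612) = 3765/937 - 126*(-1/2612) = 3765/937 + 63/1306 = 4976121/1223722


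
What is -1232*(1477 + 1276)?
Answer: -3391696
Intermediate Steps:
-1232*(1477 + 1276) = -1232*2753 = -3391696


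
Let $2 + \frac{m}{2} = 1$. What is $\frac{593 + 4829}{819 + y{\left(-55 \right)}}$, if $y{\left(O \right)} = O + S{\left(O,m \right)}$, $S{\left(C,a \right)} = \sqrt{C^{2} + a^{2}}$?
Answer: $\frac{4142408}{580667} - \frac{5422 \sqrt{3029}}{580667} \approx 6.62$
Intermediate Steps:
$m = -2$ ($m = -4 + 2 \cdot 1 = -4 + 2 = -2$)
$y{\left(O \right)} = O + \sqrt{4 + O^{2}}$ ($y{\left(O \right)} = O + \sqrt{O^{2} + \left(-2\right)^{2}} = O + \sqrt{O^{2} + 4} = O + \sqrt{4 + O^{2}}$)
$\frac{593 + 4829}{819 + y{\left(-55 \right)}} = \frac{593 + 4829}{819 - \left(55 - \sqrt{4 + \left(-55\right)^{2}}\right)} = \frac{5422}{819 - \left(55 - \sqrt{4 + 3025}\right)} = \frac{5422}{819 - \left(55 - \sqrt{3029}\right)} = \frac{5422}{764 + \sqrt{3029}}$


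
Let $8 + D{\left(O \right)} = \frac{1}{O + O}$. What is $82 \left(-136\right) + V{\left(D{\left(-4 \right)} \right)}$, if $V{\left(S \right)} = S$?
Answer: $- \frac{89281}{8} \approx -11160.0$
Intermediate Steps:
$D{\left(O \right)} = -8 + \frac{1}{2 O}$ ($D{\left(O \right)} = -8 + \frac{1}{O + O} = -8 + \frac{1}{2 O}$)
$82 \left(-136\right) + V{\left(D{\left(-4 \right)} \right)} = 82 \left(-136\right) - \left(8 - \frac{1}{2 \left(-4\right)}\right) = -11152 + \left(-8 + \frac{1}{2} \left(- \frac{1}{4}\right)\right) = -11152 - \frac{65}{8} = - \frac{89281}{8}$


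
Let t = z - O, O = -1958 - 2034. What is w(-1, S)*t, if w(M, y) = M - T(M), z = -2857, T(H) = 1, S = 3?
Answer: -2270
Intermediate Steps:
O = -3992
w(M, y) = -1 + M (w(M, y) = M - 1*1 = M - 1 = -1 + M)
t = 1135 (t = -2857 - 1*(-3992) = -2857 + 3992 = 1135)
w(-1, S)*t = (-1 - 1)*1135 = -2*1135 = -2270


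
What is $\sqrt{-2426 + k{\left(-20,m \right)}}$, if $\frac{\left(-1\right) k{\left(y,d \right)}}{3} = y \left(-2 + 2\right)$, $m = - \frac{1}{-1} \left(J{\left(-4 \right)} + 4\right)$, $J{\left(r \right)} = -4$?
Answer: $i \sqrt{2426} \approx 49.254 i$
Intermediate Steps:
$m = 0$ ($m = - \frac{1}{-1} \left(-4 + 4\right) = \left(-1\right) \left(-1\right) 0 = 1 \cdot 0 = 0$)
$k{\left(y,d \right)} = 0$ ($k{\left(y,d \right)} = - 3 y \left(-2 + 2\right) = - 3 y 0 = \left(-3\right) 0 = 0$)
$\sqrt{-2426 + k{\left(-20,m \right)}} = \sqrt{-2426 + 0} = \sqrt{-2426} = i \sqrt{2426}$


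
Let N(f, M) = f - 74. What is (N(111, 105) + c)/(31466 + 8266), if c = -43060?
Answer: -14341/13244 ≈ -1.0828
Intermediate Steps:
N(f, M) = -74 + f
(N(111, 105) + c)/(31466 + 8266) = ((-74 + 111) - 43060)/(31466 + 8266) = (37 - 43060)/39732 = -43023*1/39732 = -14341/13244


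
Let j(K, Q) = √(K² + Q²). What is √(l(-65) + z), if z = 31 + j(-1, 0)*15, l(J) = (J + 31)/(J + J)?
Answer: √195455/65 ≈ 6.8016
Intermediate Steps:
l(J) = (31 + J)/(2*J) (l(J) = (31 + J)/((2*J)) = (31 + J)*(1/(2*J)) = (31 + J)/(2*J))
z = 46 (z = 31 + √((-1)² + 0²)*15 = 31 + √(1 + 0)*15 = 31 + √1*15 = 31 + 1*15 = 31 + 15 = 46)
√(l(-65) + z) = √((½)*(31 - 65)/(-65) + 46) = √((½)*(-1/65)*(-34) + 46) = √(17/65 + 46) = √(3007/65) = √195455/65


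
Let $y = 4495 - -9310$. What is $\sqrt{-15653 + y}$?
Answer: $2 i \sqrt{462} \approx 42.988 i$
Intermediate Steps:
$y = 13805$ ($y = 4495 + 9310 = 13805$)
$\sqrt{-15653 + y} = \sqrt{-15653 + 13805} = \sqrt{-1848} = 2 i \sqrt{462}$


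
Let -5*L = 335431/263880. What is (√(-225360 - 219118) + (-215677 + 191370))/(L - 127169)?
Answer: 32070655800/167787114031 - 1319400*I*√444478/167787114031 ≈ 0.19114 - 0.0052426*I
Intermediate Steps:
L = -335431/1319400 (L = -335431/(5*263880) = -⅕*335431/263880 = -335431/1319400 ≈ -0.25423)
(√(-225360 - 219118) + (-215677 + 191370))/(L - 127169) = (√(-225360 - 219118) + (-215677 + 191370))/(-335431/1319400 - 127169) = (√(-444478) - 24307)/(-167787114031/1319400) = (I*√444478 - 24307)*(-1319400/167787114031) = (-24307 + I*√444478)*(-1319400/167787114031) = 32070655800/167787114031 - 1319400*I*√444478/167787114031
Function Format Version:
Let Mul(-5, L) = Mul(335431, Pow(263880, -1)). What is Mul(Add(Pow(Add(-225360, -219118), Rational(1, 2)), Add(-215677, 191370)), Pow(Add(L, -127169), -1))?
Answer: Add(Rational(32070655800, 167787114031), Mul(Rational(-1319400, 167787114031), I, Pow(444478, Rational(1, 2)))) ≈ Add(0.19114, Mul(-0.0052426, I))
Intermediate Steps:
L = Rational(-335431, 1319400) (L = Mul(Rational(-1, 5), Mul(335431, Pow(263880, -1))) = Mul(Rational(-1, 5), Mul(335431, Rational(1, 263880))) = Mul(Rational(-1, 5), Rational(335431, 263880)) = Rational(-335431, 1319400) ≈ -0.25423)
Mul(Add(Pow(Add(-225360, -219118), Rational(1, 2)), Add(-215677, 191370)), Pow(Add(L, -127169), -1)) = Mul(Add(Pow(Add(-225360, -219118), Rational(1, 2)), Add(-215677, 191370)), Pow(Add(Rational(-335431, 1319400), -127169), -1)) = Mul(Add(Pow(-444478, Rational(1, 2)), -24307), Pow(Rational(-167787114031, 1319400), -1)) = Mul(Add(Mul(I, Pow(444478, Rational(1, 2))), -24307), Rational(-1319400, 167787114031)) = Mul(Add(-24307, Mul(I, Pow(444478, Rational(1, 2)))), Rational(-1319400, 167787114031)) = Add(Rational(32070655800, 167787114031), Mul(Rational(-1319400, 167787114031), I, Pow(444478, Rational(1, 2))))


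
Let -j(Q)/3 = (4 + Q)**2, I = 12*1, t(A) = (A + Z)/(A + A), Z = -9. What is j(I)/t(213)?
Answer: -27264/17 ≈ -1603.8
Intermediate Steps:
t(A) = (-9 + A)/(2*A) (t(A) = (A - 9)/(A + A) = (-9 + A)/((2*A)) = (-9 + A)*(1/(2*A)) = (-9 + A)/(2*A))
I = 12
j(Q) = -3*(4 + Q)**2
j(I)/t(213) = (-3*(4 + 12)**2)/(((1/2)*(-9 + 213)/213)) = (-3*16**2)/(((1/2)*(1/213)*204)) = (-3*256)/(34/71) = -768*71/34 = -27264/17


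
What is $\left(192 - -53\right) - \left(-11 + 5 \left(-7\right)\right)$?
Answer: $291$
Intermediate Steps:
$\left(192 - -53\right) - \left(-11 + 5 \left(-7\right)\right) = \left(192 + 53\right) - \left(-11 - 35\right) = 245 - -46 = 245 + 46 = 291$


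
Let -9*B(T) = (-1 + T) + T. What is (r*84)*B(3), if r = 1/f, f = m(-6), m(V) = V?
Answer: 70/9 ≈ 7.7778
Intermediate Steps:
f = -6
B(T) = ⅑ - 2*T/9 (B(T) = -((-1 + T) + T)/9 = -(-1 + 2*T)/9 = ⅑ - 2*T/9)
r = -⅙ (r = 1/(-6) = -⅙ ≈ -0.16667)
(r*84)*B(3) = (-⅙*84)*(⅑ - 2/9*3) = -14*(⅑ - ⅔) = -14*(-5/9) = 70/9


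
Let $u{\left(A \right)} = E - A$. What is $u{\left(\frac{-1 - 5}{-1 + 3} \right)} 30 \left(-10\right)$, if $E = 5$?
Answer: $-2400$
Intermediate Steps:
$u{\left(A \right)} = 5 - A$
$u{\left(\frac{-1 - 5}{-1 + 3} \right)} 30 \left(-10\right) = \left(5 - \frac{-1 - 5}{-1 + 3}\right) 30 \left(-10\right) = \left(5 - - \frac{6}{2}\right) 30 \left(-10\right) = \left(5 - \left(-6\right) \frac{1}{2}\right) 30 \left(-10\right) = \left(5 - -3\right) 30 \left(-10\right) = \left(5 + 3\right) 30 \left(-10\right) = 8 \cdot 30 \left(-10\right) = 240 \left(-10\right) = -2400$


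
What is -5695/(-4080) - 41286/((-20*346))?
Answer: 305671/41520 ≈ 7.3620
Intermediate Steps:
-5695/(-4080) - 41286/((-20*346)) = -5695*(-1/4080) - 41286/(-6920) = 67/48 - 41286*(-1/6920) = 67/48 + 20643/3460 = 305671/41520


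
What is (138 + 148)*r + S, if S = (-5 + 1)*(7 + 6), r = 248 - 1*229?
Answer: 5382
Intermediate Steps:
r = 19 (r = 248 - 229 = 19)
S = -52 (S = -4*13 = -52)
(138 + 148)*r + S = (138 + 148)*19 - 52 = 286*19 - 52 = 5434 - 52 = 5382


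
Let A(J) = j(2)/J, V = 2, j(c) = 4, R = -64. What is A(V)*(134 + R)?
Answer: 140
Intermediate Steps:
A(J) = 4/J
A(V)*(134 + R) = (4/2)*(134 - 64) = (4*(1/2))*70 = 2*70 = 140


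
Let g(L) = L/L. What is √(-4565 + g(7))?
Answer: 2*I*√1141 ≈ 67.557*I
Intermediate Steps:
g(L) = 1
√(-4565 + g(7)) = √(-4565 + 1) = √(-4564) = 2*I*√1141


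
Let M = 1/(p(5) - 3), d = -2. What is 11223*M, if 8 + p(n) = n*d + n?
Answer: -11223/16 ≈ -701.44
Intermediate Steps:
p(n) = -8 - n (p(n) = -8 + (n*(-2) + n) = -8 + (-2*n + n) = -8 - n)
M = -1/16 (M = 1/((-8 - 1*5) - 3) = 1/((-8 - 5) - 3) = 1/(-13 - 3) = 1/(-16) = -1/16 ≈ -0.062500)
11223*M = 11223*(-1/16) = -11223/16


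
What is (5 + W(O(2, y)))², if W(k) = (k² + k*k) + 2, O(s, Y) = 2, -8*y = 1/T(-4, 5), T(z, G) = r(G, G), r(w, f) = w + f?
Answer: 225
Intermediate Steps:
r(w, f) = f + w
T(z, G) = 2*G (T(z, G) = G + G = 2*G)
y = -1/80 (y = -1/(8*(2*5)) = -⅛/10 = -⅛*⅒ = -1/80 ≈ -0.012500)
W(k) = 2 + 2*k² (W(k) = (k² + k²) + 2 = 2*k² + 2 = 2 + 2*k²)
(5 + W(O(2, y)))² = (5 + (2 + 2*2²))² = (5 + (2 + 2*4))² = (5 + (2 + 8))² = (5 + 10)² = 15² = 225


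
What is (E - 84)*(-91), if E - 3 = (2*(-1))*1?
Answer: 7553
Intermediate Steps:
E = 1 (E = 3 + (2*(-1))*1 = 3 - 2*1 = 3 - 2 = 1)
(E - 84)*(-91) = (1 - 84)*(-91) = -83*(-91) = 7553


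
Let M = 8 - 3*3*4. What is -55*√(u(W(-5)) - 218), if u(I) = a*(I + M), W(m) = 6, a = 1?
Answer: -220*I*√15 ≈ -852.06*I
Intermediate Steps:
M = -28 (M = 8 - 9*4 = 8 - 36 = -28)
u(I) = -28 + I (u(I) = 1*(I - 28) = 1*(-28 + I) = -28 + I)
-55*√(u(W(-5)) - 218) = -55*√((-28 + 6) - 218) = -55*√(-22 - 218) = -220*I*√15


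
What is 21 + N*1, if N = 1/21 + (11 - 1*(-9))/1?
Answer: 862/21 ≈ 41.048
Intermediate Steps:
N = 421/21 (N = 1*(1/21) + (11 + 9)*1 = 1/21 + 20*1 = 1/21 + 20 = 421/21 ≈ 20.048)
21 + N*1 = 21 + (421/21)*1 = 21 + 421/21 = 862/21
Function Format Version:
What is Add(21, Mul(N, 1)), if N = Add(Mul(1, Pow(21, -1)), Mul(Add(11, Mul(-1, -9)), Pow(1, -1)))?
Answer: Rational(862, 21) ≈ 41.048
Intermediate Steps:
N = Rational(421, 21) (N = Add(Mul(1, Rational(1, 21)), Mul(Add(11, 9), 1)) = Add(Rational(1, 21), Mul(20, 1)) = Add(Rational(1, 21), 20) = Rational(421, 21) ≈ 20.048)
Add(21, Mul(N, 1)) = Add(21, Mul(Rational(421, 21), 1)) = Add(21, Rational(421, 21)) = Rational(862, 21)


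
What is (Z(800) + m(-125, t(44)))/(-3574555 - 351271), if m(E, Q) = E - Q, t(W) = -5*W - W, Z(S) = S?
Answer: -939/3925826 ≈ -0.00023919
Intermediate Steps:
t(W) = -6*W
(Z(800) + m(-125, t(44)))/(-3574555 - 351271) = (800 + (-125 - (-6)*44))/(-3574555 - 351271) = (800 + (-125 - 1*(-264)))/(-3925826) = (800 + (-125 + 264))*(-1/3925826) = (800 + 139)*(-1/3925826) = 939*(-1/3925826) = -939/3925826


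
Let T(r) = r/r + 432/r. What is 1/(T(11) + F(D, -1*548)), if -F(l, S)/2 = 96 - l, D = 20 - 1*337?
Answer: -11/8643 ≈ -0.0012727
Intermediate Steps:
D = -317 (D = 20 - 337 = -317)
F(l, S) = -192 + 2*l (F(l, S) = -2*(96 - l) = -192 + 2*l)
T(r) = 1 + 432/r
1/(T(11) + F(D, -1*548)) = 1/((432 + 11)/11 + (-192 + 2*(-317))) = 1/((1/11)*443 + (-192 - 634)) = 1/(443/11 - 826) = 1/(-8643/11) = -11/8643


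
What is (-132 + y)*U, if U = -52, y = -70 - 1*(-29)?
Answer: 8996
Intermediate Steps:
y = -41 (y = -70 + 29 = -41)
(-132 + y)*U = (-132 - 41)*(-52) = -173*(-52) = 8996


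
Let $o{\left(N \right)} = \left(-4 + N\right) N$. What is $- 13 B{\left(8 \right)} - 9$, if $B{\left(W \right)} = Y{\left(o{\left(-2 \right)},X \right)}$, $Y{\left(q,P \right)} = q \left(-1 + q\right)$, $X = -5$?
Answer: $-1725$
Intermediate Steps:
$o{\left(N \right)} = N \left(-4 + N\right)$
$B{\left(W \right)} = 132$ ($B{\left(W \right)} = - 2 \left(-4 - 2\right) \left(-1 - 2 \left(-4 - 2\right)\right) = \left(-2\right) \left(-6\right) \left(-1 - -12\right) = 12 \left(-1 + 12\right) = 12 \cdot 11 = 132$)
$- 13 B{\left(8 \right)} - 9 = \left(-13\right) 132 - 9 = -1716 - 9 = -1725$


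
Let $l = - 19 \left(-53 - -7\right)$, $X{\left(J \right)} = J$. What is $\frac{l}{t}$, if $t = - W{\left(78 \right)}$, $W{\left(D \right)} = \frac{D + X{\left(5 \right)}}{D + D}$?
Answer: $- \frac{136344}{83} \approx -1642.7$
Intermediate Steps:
$l = 874$ ($l = - 19 \left(-53 + 7\right) = \left(-19\right) \left(-46\right) = 874$)
$W{\left(D \right)} = \frac{5 + D}{2 D}$ ($W{\left(D \right)} = \frac{D + 5}{D + D} = \frac{5 + D}{2 D}$)
$t = - \frac{83}{156}$ ($t = - \frac{5 + 78}{2 \cdot 78} = - \frac{83}{2 \cdot 78} = \left(-1\right) \frac{83}{156} = - \frac{83}{156} \approx -0.53205$)
$\frac{l}{t} = \frac{874}{- \frac{83}{156}} = 874 \left(- \frac{156}{83}\right) = - \frac{136344}{83}$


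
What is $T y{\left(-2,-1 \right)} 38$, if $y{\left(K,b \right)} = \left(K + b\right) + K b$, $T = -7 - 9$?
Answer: $608$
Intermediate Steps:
$T = -16$ ($T = -7 - 9 = -16$)
$y{\left(K,b \right)} = K + b + K b$
$T y{\left(-2,-1 \right)} 38 = - 16 \left(-2 - 1 - -2\right) 38 = - 16 \left(-2 - 1 + 2\right) 38 = \left(-16\right) \left(-1\right) 38 = 16 \cdot 38 = 608$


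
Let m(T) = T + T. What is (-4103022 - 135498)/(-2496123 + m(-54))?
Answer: 1412840/832077 ≈ 1.6980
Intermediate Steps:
m(T) = 2*T
(-4103022 - 135498)/(-2496123 + m(-54)) = (-4103022 - 135498)/(-2496123 + 2*(-54)) = -4238520/(-2496123 - 108) = -4238520/(-2496231) = -4238520*(-1/2496231) = 1412840/832077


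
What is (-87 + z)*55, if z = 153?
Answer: 3630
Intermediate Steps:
(-87 + z)*55 = (-87 + 153)*55 = 66*55 = 3630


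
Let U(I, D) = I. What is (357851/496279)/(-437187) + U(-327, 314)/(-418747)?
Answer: 1444862668426/1854166655173719 ≈ 0.00077925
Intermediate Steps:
(357851/496279)/(-437187) + U(-327, 314)/(-418747) = (357851/496279)/(-437187) - 327/(-418747) = (357851*(1/496279))*(-1/437187) - 327*(-1/418747) = (357851/496279)*(-1/437187) + 327/418747 = -357851/216966727173 + 327/418747 = 1444862668426/1854166655173719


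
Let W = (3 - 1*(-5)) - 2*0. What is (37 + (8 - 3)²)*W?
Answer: 496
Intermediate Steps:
W = 8 (W = (3 + 5) + 0 = 8 + 0 = 8)
(37 + (8 - 3)²)*W = (37 + (8 - 3)²)*8 = (37 + 5²)*8 = (37 + 25)*8 = 62*8 = 496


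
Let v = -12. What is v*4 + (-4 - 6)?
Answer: -58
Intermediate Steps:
v*4 + (-4 - 6) = -12*4 + (-4 - 6) = -48 - 10 = -58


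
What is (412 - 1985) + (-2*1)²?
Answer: -1569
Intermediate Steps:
(412 - 1985) + (-2*1)² = -1573 + (-2)² = -1573 + 4 = -1569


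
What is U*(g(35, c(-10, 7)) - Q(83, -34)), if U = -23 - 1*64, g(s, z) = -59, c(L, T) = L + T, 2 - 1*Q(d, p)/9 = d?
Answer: -58290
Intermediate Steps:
Q(d, p) = 18 - 9*d
U = -87 (U = -23 - 64 = -87)
U*(g(35, c(-10, 7)) - Q(83, -34)) = -87*(-59 - (18 - 9*83)) = -87*(-59 - (18 - 747)) = -87*(-59 - 1*(-729)) = -87*(-59 + 729) = -87*670 = -58290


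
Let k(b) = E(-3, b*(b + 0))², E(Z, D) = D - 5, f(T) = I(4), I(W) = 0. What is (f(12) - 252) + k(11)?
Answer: 13204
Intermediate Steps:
f(T) = 0
E(Z, D) = -5 + D
k(b) = (-5 + b²)² (k(b) = (-5 + b*(b + 0))² = (-5 + b*b)² = (-5 + b²)²)
(f(12) - 252) + k(11) = (0 - 252) + (-5 + 11²)² = -252 + (-5 + 121)² = -252 + 116² = -252 + 13456 = 13204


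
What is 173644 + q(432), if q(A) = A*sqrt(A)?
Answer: 173644 + 5184*sqrt(3) ≈ 1.8262e+5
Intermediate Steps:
q(A) = A**(3/2)
173644 + q(432) = 173644 + 432**(3/2) = 173644 + 5184*sqrt(3)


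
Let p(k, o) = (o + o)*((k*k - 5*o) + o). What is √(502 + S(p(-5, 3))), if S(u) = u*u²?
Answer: √475054 ≈ 689.24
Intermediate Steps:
p(k, o) = 2*o*(k² - 4*o) (p(k, o) = (2*o)*((k² - 5*o) + o) = (2*o)*(k² - 4*o) = 2*o*(k² - 4*o))
S(u) = u³
√(502 + S(p(-5, 3))) = √(502 + (2*3*((-5)² - 4*3))³) = √(502 + (2*3*(25 - 12))³) = √(502 + (2*3*13)³) = √(502 + 78³) = √(502 + 474552) = √475054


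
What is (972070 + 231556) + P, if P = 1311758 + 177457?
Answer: 2692841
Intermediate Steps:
P = 1489215
(972070 + 231556) + P = (972070 + 231556) + 1489215 = 1203626 + 1489215 = 2692841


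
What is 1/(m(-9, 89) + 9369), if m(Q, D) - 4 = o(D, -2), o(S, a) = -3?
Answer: 1/9370 ≈ 0.00010672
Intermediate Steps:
m(Q, D) = 1 (m(Q, D) = 4 - 3 = 1)
1/(m(-9, 89) + 9369) = 1/(1 + 9369) = 1/9370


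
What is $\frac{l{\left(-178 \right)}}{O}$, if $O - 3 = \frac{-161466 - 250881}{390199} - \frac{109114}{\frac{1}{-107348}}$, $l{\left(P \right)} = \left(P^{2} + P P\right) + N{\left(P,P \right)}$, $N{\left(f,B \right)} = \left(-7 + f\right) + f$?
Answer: $\frac{24584487995}{4570467093602978} \approx 5.379 \cdot 10^{-6}$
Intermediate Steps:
$N{\left(f,B \right)} = -7 + 2 f$
$l{\left(P \right)} = -7 + 2 P + 2 P^{2}$ ($l{\left(P \right)} = \left(P^{2} + P P\right) + \left(-7 + 2 P\right) = \left(P^{2} + P^{2}\right) + \left(-7 + 2 P\right) = 2 P^{2} + \left(-7 + 2 P\right) = -7 + 2 P + 2 P^{2}$)
$O = \frac{4570467093602978}{390199}$ ($O = 3 + \left(\frac{-161466 - 250881}{390199} - \frac{109114}{\frac{1}{-107348}}\right) = 3 - \left(\frac{412347}{390199} + \frac{109114}{- \frac{1}{107348}}\right) = 3 - - \frac{4570467092432381}{390199} = 3 + \left(- \frac{412347}{390199} + 11713169672\right) = 3 + \frac{4570467092432381}{390199} = \frac{4570467093602978}{390199} \approx 1.1713 \cdot 10^{10}$)
$\frac{l{\left(-178 \right)}}{O} = \frac{-7 + 2 \left(-178\right) + 2 \left(-178\right)^{2}}{\frac{4570467093602978}{390199}} = \left(-7 - 356 + 2 \cdot 31684\right) \frac{390199}{4570467093602978} = \left(-7 - 356 + 63368\right) \frac{390199}{4570467093602978} = 63005 \cdot \frac{390199}{4570467093602978} = \frac{24584487995}{4570467093602978}$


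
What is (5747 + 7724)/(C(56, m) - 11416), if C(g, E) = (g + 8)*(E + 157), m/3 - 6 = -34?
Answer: -13471/6744 ≈ -1.9975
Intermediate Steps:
m = -84 (m = 18 + 3*(-34) = 18 - 102 = -84)
C(g, E) = (8 + g)*(157 + E)
(5747 + 7724)/(C(56, m) - 11416) = (5747 + 7724)/((1256 + 8*(-84) + 157*56 - 84*56) - 11416) = 13471/((1256 - 672 + 8792 - 4704) - 11416) = 13471/(4672 - 11416) = 13471/(-6744) = 13471*(-1/6744) = -13471/6744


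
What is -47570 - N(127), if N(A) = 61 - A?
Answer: -47504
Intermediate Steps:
-47570 - N(127) = -47570 - (61 - 1*127) = -47570 - (61 - 127) = -47570 - 1*(-66) = -47570 + 66 = -47504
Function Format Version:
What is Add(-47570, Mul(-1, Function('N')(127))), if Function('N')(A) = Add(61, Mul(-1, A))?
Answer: -47504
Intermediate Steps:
Add(-47570, Mul(-1, Function('N')(127))) = Add(-47570, Mul(-1, Add(61, Mul(-1, 127)))) = Add(-47570, Mul(-1, Add(61, -127))) = Add(-47570, Mul(-1, -66)) = Add(-47570, 66) = -47504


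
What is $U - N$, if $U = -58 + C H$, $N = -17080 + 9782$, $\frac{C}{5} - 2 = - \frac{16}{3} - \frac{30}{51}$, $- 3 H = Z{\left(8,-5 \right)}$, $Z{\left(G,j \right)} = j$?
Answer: $\frac{1102720}{153} \approx 7207.3$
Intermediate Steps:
$H = \frac{5}{3}$ ($H = \left(- \frac{1}{3}\right) \left(-5\right) = \frac{5}{3} \approx 1.6667$)
$C = - \frac{1000}{51}$ ($C = 10 + 5 \left(- \frac{16}{3} - \frac{30}{51}\right) = 10 + 5 \left(\left(-16\right) \frac{1}{3} - \frac{10}{17}\right) = 10 + 5 \left(- \frac{16}{3} - \frac{10}{17}\right) = 10 + 5 \left(- \frac{302}{51}\right) = 10 - \frac{1510}{51} = - \frac{1000}{51} \approx -19.608$)
$N = -7298$
$U = - \frac{13874}{153}$ ($U = -58 - \frac{5000}{153} = - \frac{13874}{153} \approx -90.68$)
$U - N = - \frac{13874}{153} - -7298 = - \frac{13874}{153} + 7298 = \frac{1102720}{153}$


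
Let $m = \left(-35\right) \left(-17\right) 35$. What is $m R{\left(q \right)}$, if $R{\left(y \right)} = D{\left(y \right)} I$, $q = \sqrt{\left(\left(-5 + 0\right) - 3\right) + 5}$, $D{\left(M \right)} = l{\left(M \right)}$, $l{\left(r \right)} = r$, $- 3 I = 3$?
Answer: $- 20825 i \sqrt{3} \approx - 36070.0 i$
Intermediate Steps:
$I = -1$ ($I = \left(- \frac{1}{3}\right) 3 = -1$)
$m = 20825$ ($m = 595 \cdot 35 = 20825$)
$D{\left(M \right)} = M$
$q = i \sqrt{3}$ ($q = \sqrt{\left(-5 - 3\right) + 5} = \sqrt{-8 + 5} = \sqrt{-3} = i \sqrt{3} \approx 1.732 i$)
$R{\left(y \right)} = - y$ ($R{\left(y \right)} = y \left(-1\right) = - y$)
$m R{\left(q \right)} = 20825 \left(- i \sqrt{3}\right) = - 20825 i \sqrt{3}$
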